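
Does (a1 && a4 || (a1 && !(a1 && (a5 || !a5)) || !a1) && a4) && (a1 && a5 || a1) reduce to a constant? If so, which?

(a1 && a4 || (a1 && !(a1 && (a5 || !a5)) || !a1) && a4) && (a1 && a5 || a1)
= (a1 && a4 || (a1 && !a1 || !a1) && a4) && (a1 && a5 || a1)
= (a1 && a4 || !a1 && a4) && (a1 && a5 || a1)
= a4 && (a1 && a5 || a1)
= a4 && a1
This depends on a1, a4, so it is not a constant.

no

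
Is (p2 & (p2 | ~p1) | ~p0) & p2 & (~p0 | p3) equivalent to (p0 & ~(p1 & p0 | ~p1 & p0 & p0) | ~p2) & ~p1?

No

E1: (p2 & (p2 | ~p1) | ~p0) & p2 & (~p0 | p3)
    = (p2 | ~p0) & p2 & (~p0 | p3)
    = p2 & (~p0 | p3)
E2: (p0 & ~(p1 & p0 | ~p1 & p0 & p0) | ~p2) & ~p1
    = (p0 & ~(p1 & p0 | ~p1 & p0) | ~p2) & ~p1
    = (p0 & ~p0 | ~p2) & ~p1
    = ~p2 & ~p1
These differ: at p0=0, p1=0, p2=0, p3=0, E1 = 0 but E2 = 1.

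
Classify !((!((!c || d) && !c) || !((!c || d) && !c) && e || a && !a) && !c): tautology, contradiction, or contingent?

tautology

!((!((!c || d) && !c) || !((!c || d) && !c) && e || a && !a) && !c)
= !((!((!c || d) && !c) || a && !a) && !c)   [absorption]
= !((!!c || a && !a) && !c)   [absorption]
= !(!!c && !c)   [complement / identity]
= !c || c   [De Morgan]
= true   [complement]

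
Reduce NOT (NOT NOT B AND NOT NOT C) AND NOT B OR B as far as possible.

TRUE

NOT (NOT NOT B AND NOT NOT C) AND NOT B OR B
= (NOT B OR NOT C) AND NOT B OR B
= NOT B OR B
= TRUE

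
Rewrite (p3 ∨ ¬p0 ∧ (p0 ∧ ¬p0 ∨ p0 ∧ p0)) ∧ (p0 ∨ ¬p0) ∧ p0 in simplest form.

(p3 ∨ ¬p0 ∧ (p0 ∧ ¬p0 ∨ p0 ∧ p0)) ∧ (p0 ∨ ¬p0) ∧ p0
= (p3 ∨ ¬p0 ∧ (p0 ∧ ¬p0 ∨ p0 ∧ p0)) ∧ p0   — complement / identity
= (p3 ∨ ¬p0 ∧ p0) ∧ p0   — distribution
= p3 ∧ p0   — complement / identity

p3 ∧ p0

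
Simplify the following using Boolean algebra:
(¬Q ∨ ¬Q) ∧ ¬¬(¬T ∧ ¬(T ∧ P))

(¬Q ∨ ¬Q) ∧ ¬¬(¬T ∧ ¬(T ∧ P))
= (¬Q ∨ ¬Q) ∧ ¬(T ∨ T ∧ P)   [De Morgan]
= ¬Q ∧ ¬(T ∨ T ∧ P)   [idempotence]
= ¬Q ∧ ¬T   [absorption]

¬Q ∧ ¬T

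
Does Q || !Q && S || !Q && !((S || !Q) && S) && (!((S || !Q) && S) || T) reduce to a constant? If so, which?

Q || !Q && S || !Q && !((S || !Q) && S) && (!((S || !Q) && S) || T)
= Q || !Q && S || !Q && !((S || !Q) && S)   — absorption
= Q || !Q && S || !Q && !S   — absorption
= Q || !Q   — distribution
= true   — complement

yes, True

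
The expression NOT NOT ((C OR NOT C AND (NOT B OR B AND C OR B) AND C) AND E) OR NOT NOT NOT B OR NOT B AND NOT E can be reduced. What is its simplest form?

C AND E OR NOT B

NOT NOT ((C OR NOT C AND (NOT B OR B AND C OR B) AND C) AND E) OR NOT NOT NOT B OR NOT B AND NOT E
= NOT NOT ((C OR NOT C AND (NOT B OR B AND C OR B) AND C) AND E) OR NOT B OR NOT B AND NOT E   (double negation)
= NOT NOT ((C OR NOT C AND (NOT B OR B) AND C) AND E) OR NOT B OR NOT B AND NOT E   (absorption)
= NOT NOT ((C OR NOT C AND C) AND E) OR NOT B OR NOT B AND NOT E   (complement / identity)
= NOT NOT ((C OR NOT C AND C) AND E) OR NOT B   (absorption)
= (C OR NOT C AND C) AND E OR NOT B   (double negation)
= C AND E OR NOT B   (complement / identity)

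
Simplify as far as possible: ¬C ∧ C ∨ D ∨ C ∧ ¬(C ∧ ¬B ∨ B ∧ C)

D

¬C ∧ C ∨ D ∨ C ∧ ¬(C ∧ ¬B ∨ B ∧ C)
= ¬C ∧ C ∨ D ∨ C ∧ ¬C   — distribution
= ¬C ∧ C ∨ D   — complement / identity
= D   — complement / identity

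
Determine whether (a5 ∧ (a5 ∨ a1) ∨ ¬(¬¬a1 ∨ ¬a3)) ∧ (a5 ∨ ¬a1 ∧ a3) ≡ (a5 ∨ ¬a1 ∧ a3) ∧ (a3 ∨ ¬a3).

E1: (a5 ∧ (a5 ∨ a1) ∨ ¬(¬¬a1 ∨ ¬a3)) ∧ (a5 ∨ ¬a1 ∧ a3)
    = (a5 ∧ (a5 ∨ a1) ∨ ¬a1 ∧ a3) ∧ (a5 ∨ ¬a1 ∧ a3)
    = (a5 ∨ ¬a1 ∧ a3) ∧ (a5 ∨ ¬a1 ∧ a3)
    = a5 ∨ ¬a1 ∧ a3
E2: (a5 ∨ ¬a1 ∧ a3) ∧ (a3 ∨ ¬a3)
    = a5 ∨ ¬a1 ∧ a3
Both reduce to a5 ∨ ¬a1 ∧ a3, so they are equivalent.

Yes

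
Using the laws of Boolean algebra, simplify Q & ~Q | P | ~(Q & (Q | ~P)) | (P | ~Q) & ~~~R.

P | ~Q

Q & ~Q | P | ~(Q & (Q | ~P)) | (P | ~Q) & ~~~R
= Q & ~Q | P | ~(Q & (Q | ~P)) | (P | ~Q) & ~R
= P | ~(Q & (Q | ~P)) | (P | ~Q) & ~R
= P | ~Q | (P | ~Q) & ~R
= P | ~Q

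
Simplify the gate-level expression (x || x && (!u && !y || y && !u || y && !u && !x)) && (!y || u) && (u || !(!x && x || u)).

(x || x && (!u && !y || y && !u || y && !u && !x)) && (!y || u) && (u || !(!x && x || u))
= (x || x && (!u && !y || y && !u)) && (!y || u) && (u || !(!x && x || u))
= (x || x && !u) && (!y || u) && (u || !(!x && x || u))
= (x || x && !u) && (!y || u) && (u || !u)
= (x || x && !u) && (!y || u)
= x && (!y || u)

x && (!y || u)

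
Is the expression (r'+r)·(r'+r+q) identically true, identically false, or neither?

identically true

(r'+r)·(r'+r+q)
= r'+r   [absorption]
= 1   [complement]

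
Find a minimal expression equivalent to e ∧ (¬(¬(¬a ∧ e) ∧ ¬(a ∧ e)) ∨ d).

e

e ∧ (¬(¬(¬a ∧ e) ∧ ¬(a ∧ e)) ∨ d)
= e ∧ (¬a ∧ e ∨ a ∧ e ∨ d)   — De Morgan
= e ∧ (e ∨ d)   — distribution
= e   — absorption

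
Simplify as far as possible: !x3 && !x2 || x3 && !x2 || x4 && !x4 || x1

!x3 && !x2 || x3 && !x2 || x4 && !x4 || x1
= !x2 || x4 && !x4 || x1   — distribution
= !x2 || x1   — complement / identity

!x2 || x1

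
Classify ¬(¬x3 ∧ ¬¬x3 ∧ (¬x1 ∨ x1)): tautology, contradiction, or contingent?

tautology

¬(¬x3 ∧ ¬¬x3 ∧ (¬x1 ∨ x1))
= ¬(¬x3 ∧ ¬¬x3)   — complement / identity
= x3 ∨ ¬x3   — De Morgan
= True   — complement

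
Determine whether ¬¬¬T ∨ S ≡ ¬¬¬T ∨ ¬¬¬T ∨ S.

E1: ¬¬¬T ∨ S
    = ¬T ∨ S   — double negation
E2: ¬¬¬T ∨ ¬¬¬T ∨ S
    = ¬¬¬T ∨ S   — idempotence
    = ¬T ∨ S   — double negation
Both reduce to ¬T ∨ S, so they are equivalent.

Yes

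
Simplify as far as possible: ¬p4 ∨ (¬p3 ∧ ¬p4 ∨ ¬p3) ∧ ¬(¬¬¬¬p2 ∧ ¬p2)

¬p4 ∨ ¬p3

¬p4 ∨ (¬p3 ∧ ¬p4 ∨ ¬p3) ∧ ¬(¬¬¬¬p2 ∧ ¬p2)
= ¬p4 ∨ (¬p3 ∧ ¬p4 ∨ ¬p3) ∧ ¬(¬¬p2 ∧ ¬p2)   (double negation)
= ¬p4 ∨ (¬p3 ∧ ¬p4 ∨ ¬p3) ∧ (¬p2 ∨ p2)   (De Morgan)
= ¬p4 ∨ ¬p3 ∧ ¬p4 ∨ ¬p3   (complement / identity)
= ¬p4 ∨ ¬p3   (absorption)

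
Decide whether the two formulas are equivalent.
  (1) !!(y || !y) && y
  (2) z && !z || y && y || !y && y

Yes

E1: !!(y || !y) && y
    = (y || !y) && y
    = y
E2: z && !z || y && y || !y && y
    = y && y || !y && y
    = y && y
    = y
Both reduce to y, so they are equivalent.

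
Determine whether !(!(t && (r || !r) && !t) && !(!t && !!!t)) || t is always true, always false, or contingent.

always true

!(!(t && (r || !r) && !t) && !(!t && !!!t)) || t
= !(!(t && !t) && !(!t && !!!t)) || t
= t && !t || !t && !!!t || t
= t && !t || !t && !t || t
= !t || t
= true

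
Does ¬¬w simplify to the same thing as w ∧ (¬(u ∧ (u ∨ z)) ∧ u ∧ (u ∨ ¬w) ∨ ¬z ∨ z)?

E1: ¬¬w
    = w
E2: w ∧ (¬(u ∧ (u ∨ z)) ∧ u ∧ (u ∨ ¬w) ∨ ¬z ∨ z)
    = w ∧ (¬(u ∧ (u ∨ z)) ∧ u ∨ ¬z ∨ z)
    = w ∧ (¬u ∧ u ∨ ¬z ∨ z)
    = w ∧ (¬z ∨ z)
    = w
Both reduce to w, so they are equivalent.

Yes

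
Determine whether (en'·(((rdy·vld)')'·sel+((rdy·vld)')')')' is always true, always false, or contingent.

contingent

(en'·(((rdy·vld)')'·sel+((rdy·vld)')')')'
= (en'·(((rdy·vld)')')')'   [absorption]
= (en'·(rdy·vld)')'   [double negation]
= en+rdy·vld   [De Morgan]
This depends on en, rdy, vld, so it is not a constant.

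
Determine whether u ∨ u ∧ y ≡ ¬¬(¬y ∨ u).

No

E1: u ∨ u ∧ y
    = u   — absorption
E2: ¬¬(¬y ∨ u)
    = ¬y ∨ u   — double negation
These differ: at u=0, y=0, E1 = 0 but E2 = 1.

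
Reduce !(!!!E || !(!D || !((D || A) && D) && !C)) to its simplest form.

!(!!!E || !(!D || !((D || A) && D) && !C))
= !(!!!E || !(!D || !D && !C))   — absorption
= !(!!!E || !!D)   — absorption
= !(!E || !!D)   — double negation
= E && !D   — De Morgan

E && !D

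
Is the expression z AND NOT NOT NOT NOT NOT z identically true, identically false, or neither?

z AND NOT NOT NOT NOT NOT z
= z AND NOT NOT NOT z   [double negation]
= z AND NOT z   [double negation]
= FALSE   [complement]

identically false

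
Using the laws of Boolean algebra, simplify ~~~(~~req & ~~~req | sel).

~~~(~~req & ~~~req | sel)
= ~(~~req & ~~~req | sel)   [double negation]
= ~(~~req & ~req | sel)   [double negation]
= ~(req & ~req | sel)   [double negation]
= ~sel   [complement / identity]

~sel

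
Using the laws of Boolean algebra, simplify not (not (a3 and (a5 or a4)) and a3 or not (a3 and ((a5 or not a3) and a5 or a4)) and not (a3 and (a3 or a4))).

a3 and (a5 or a4)

not (not (a3 and (a5 or a4)) and a3 or not (a3 and ((a5 or not a3) and a5 or a4)) and not (a3 and (a3 or a4)))
= not (not (a3 and (a5 or a4)) and a3 or not (a3 and (a5 or a4)) and not (a3 and (a3 or a4)))   — absorption
= not (not (a3 and (a5 or a4)) and a3 or not (a3 and (a5 or a4)) and not a3)   — absorption
= not not (a3 and (a5 or a4))   — distribution
= a3 and (a5 or a4)   — double negation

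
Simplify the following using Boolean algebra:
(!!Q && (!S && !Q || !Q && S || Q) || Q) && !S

Q && !S

(!!Q && (!S && !Q || !Q && S || Q) || Q) && !S
= (!!Q && (!Q || Q) || Q) && !S   (distribution)
= (!!Q || Q) && !S   (complement / identity)
= (Q || Q) && !S   (double negation)
= Q && !S   (idempotence)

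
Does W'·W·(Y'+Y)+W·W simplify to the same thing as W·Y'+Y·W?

Yes

E1: W'·W·(Y'+Y)+W·W
    = W'·W+W·W   [complement / identity]
    = W   [distribution]
E2: W·Y'+Y·W
    = W   [distribution]
Both reduce to W, so they are equivalent.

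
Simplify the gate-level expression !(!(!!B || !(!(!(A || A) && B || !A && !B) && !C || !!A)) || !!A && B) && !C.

!(!(!!B || !(!(!(A || A) && B || !A && !B) && !C || !!A)) || !!A && B) && !C
= !(!(!!B || !(!(!A && B || !A && !B) && !C || !!A)) || !!A && B) && !C   (idempotence)
= !(!(!!B || !(!!A && !C || !!A)) || !!A && B) && !C   (distribution)
= !(!B && (!!A && !C || !!A) || !!A && B) && !C   (De Morgan)
= !(!B && !!A || !!A && B) && !C   (absorption)
= !!!A && !C   (distribution)
= !A && !C   (double negation)

!A && !C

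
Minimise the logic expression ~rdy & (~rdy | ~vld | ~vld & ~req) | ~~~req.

~rdy & (~rdy | ~vld | ~vld & ~req) | ~~~req
= ~rdy & (~rdy | ~vld | ~vld & ~req) | ~req
= ~rdy & (~rdy | ~vld) | ~req
= ~rdy | ~req

~rdy | ~req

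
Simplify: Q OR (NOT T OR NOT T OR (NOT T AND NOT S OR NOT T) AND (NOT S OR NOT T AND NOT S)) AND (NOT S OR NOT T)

Q OR (NOT T OR NOT T OR (NOT T AND NOT S OR NOT T) AND (NOT S OR NOT T AND NOT S)) AND (NOT S OR NOT T)
= Q OR (NOT T OR NOT T OR NOT T AND NOT S OR NOT T AND NOT S) AND (NOT S OR NOT T)   (distribution)
= Q OR (NOT T OR NOT T AND NOT S OR NOT T AND NOT S) AND NOT S OR NOT T   (distribution)
= Q OR (NOT T OR NOT T AND NOT S) AND NOT S OR NOT T   (idempotence)
= Q OR NOT T AND NOT S OR NOT T   (absorption)
= Q OR NOT T   (absorption)

Q OR NOT T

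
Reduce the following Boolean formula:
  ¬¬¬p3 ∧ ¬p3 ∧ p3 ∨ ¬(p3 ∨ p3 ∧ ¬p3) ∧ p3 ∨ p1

¬¬¬p3 ∧ ¬p3 ∧ p3 ∨ ¬(p3 ∨ p3 ∧ ¬p3) ∧ p3 ∨ p1
= ¬¬¬p3 ∧ ¬p3 ∧ p3 ∨ ¬p3 ∧ p3 ∨ p1   (complement / identity)
= ¬p3 ∧ ¬p3 ∧ p3 ∨ ¬p3 ∧ p3 ∨ p1   (double negation)
= ¬p3 ∧ ¬p3 ∧ p3 ∨ p1   (complement / identity)
= ¬p3 ∧ p3 ∨ p1   (idempotence)
= p1   (complement / identity)

p1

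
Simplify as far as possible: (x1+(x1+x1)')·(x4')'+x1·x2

x4+x1·x2

(x1+(x1+x1)')·(x4')'+x1·x2
= (x1+x1')·(x4')'+x1·x2   — idempotence
= (x1+x1')·x4+x1·x2   — double negation
= x4+x1·x2   — complement / identity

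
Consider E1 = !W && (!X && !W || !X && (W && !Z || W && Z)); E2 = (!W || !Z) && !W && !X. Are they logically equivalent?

Yes

E1: !W && (!X && !W || !X && (W && !Z || W && Z))
    = !W && (!X && !W || !X && W)   [distribution]
    = !W && !X   [distribution]
E2: (!W || !Z) && !W && !X
    = !W && !X   [absorption]
Both reduce to !W && !X, so they are equivalent.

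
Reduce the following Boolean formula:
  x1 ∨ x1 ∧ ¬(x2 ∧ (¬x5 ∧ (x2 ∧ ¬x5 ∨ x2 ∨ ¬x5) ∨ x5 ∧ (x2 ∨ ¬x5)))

x1 ∨ x1 ∧ ¬(x2 ∧ (¬x5 ∧ (x2 ∧ ¬x5 ∨ x2 ∨ ¬x5) ∨ x5 ∧ (x2 ∨ ¬x5)))
= x1 ∨ x1 ∧ ¬(x2 ∧ (¬x5 ∧ (x2 ∨ ¬x5) ∨ x5 ∧ (x2 ∨ ¬x5)))   — absorption
= x1 ∨ x1 ∧ ¬(x2 ∧ (x2 ∨ ¬x5))   — distribution
= x1 ∨ x1 ∧ ¬x2   — absorption
= x1   — absorption

x1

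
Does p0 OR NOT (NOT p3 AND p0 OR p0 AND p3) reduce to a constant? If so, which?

p0 OR NOT (NOT p3 AND p0 OR p0 AND p3)
= p0 OR NOT p0   [distribution]
= TRUE   [complement]

yes, True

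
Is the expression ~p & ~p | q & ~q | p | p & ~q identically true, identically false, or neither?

~p & ~p | q & ~q | p | p & ~q
= ~p & ~p | q & ~q | p   [absorption]
= ~p & ~p | p   [complement / identity]
= ~p | p   [idempotence]
= 1   [complement]

identically true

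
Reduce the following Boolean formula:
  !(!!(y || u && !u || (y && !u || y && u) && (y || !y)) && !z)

!y || z

!(!!(y || u && !u || (y && !u || y && u) && (y || !y)) && !z)
= !(y || u && !u || (y && !u || y && u) && (y || !y)) || z   — De Morgan
= !(y || u && !u || y && !u || y && u) || z   — complement / identity
= !(y || u && !u || y) || z   — distribution
= !(y || y) || z   — complement / identity
= !y || z   — idempotence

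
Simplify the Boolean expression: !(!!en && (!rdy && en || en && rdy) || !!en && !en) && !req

!en && !req

!(!!en && (!rdy && en || en && rdy) || !!en && !en) && !req
= !(!!en && en || !!en && !en) && !req
= !!!en && !req
= !en && !req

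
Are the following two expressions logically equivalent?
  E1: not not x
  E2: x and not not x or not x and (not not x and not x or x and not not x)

Yes

E1: not not x
    = x
E2: x and not not x or not x and (not not x and not x or x and not not x)
    = x and not not x or not x and not not x
    = not not x
    = x
Both reduce to x, so they are equivalent.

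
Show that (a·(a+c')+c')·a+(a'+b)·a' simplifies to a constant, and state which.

(a·(a+c')+c')·a+(a'+b)·a'
= (a+c')·a+(a'+b)·a'   [absorption]
= (a+c')·a+a'   [absorption]
= a+a'   [absorption]
= 1   [complement]

1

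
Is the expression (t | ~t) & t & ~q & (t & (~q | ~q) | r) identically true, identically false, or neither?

neither

(t | ~t) & t & ~q & (t & (~q | ~q) | r)
= (t | ~t) & t & ~q & (t & ~q | r)   — idempotence
= t & ~q & (t & ~q | r)   — complement / identity
= t & ~q   — absorption
This depends on q, t, so it is not a constant.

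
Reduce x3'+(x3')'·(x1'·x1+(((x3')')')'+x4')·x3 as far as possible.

x3'+(x3')'·(x1'·x1+(((x3')')')'+x4')·x3
= x3'+(x3')'·((((x3')')')'+x4')·x3
= x3'+(x3')'·((x3')'+x4')·x3
= x3'+(x3')'·x3
= x3'+x3·x3
= x3'+x3
= 1

1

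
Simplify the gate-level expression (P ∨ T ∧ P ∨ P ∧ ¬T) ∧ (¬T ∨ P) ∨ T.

P ∨ T

(P ∨ T ∧ P ∨ P ∧ ¬T) ∧ (¬T ∨ P) ∨ T
= (P ∨ P) ∧ (¬T ∨ P) ∨ T   (distribution)
= P ∧ ¬T ∨ P ∨ T   (distribution)
= P ∨ T   (absorption)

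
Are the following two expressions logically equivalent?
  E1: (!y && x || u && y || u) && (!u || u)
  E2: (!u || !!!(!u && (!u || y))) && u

No

E1: (!y && x || u && y || u) && (!u || u)
    = (!y && x || u) && (!u || u)   [absorption]
    = !y && x || u   [complement / identity]
E2: (!u || !!!(!u && (!u || y))) && u
    = (!u || !(!u && (!u || y))) && u   [double negation]
    = (!u || !!u) && u   [absorption]
    = (!u || u) && u   [double negation]
    = u   [complement / identity]
These differ: at u=0, x=1, y=0, E1 = 1 but E2 = 0.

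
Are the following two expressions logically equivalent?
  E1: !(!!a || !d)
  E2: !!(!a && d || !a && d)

E1: !(!!a || !d)
    = !a && d
E2: !!(!a && d || !a && d)
    = !a && d || !a && d
    = !a && d
Both reduce to !a && d, so they are equivalent.

Yes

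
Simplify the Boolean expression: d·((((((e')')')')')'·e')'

d

d·((((((e')')')')')'·e')'
= d·((((e')')')'·e')'   [double negation]
= d·(((e')')'+e)   [De Morgan]
= d·(e'+e)   [double negation]
= d   [complement / identity]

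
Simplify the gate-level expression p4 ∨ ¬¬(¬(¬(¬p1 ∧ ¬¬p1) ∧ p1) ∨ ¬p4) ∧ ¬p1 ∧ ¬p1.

p4 ∨ ¬¬(¬(¬(¬p1 ∧ ¬¬p1) ∧ p1) ∨ ¬p4) ∧ ¬p1 ∧ ¬p1
= p4 ∨ ¬¬(¬(¬(¬p1 ∧ ¬¬p1) ∧ p1) ∨ ¬p4) ∧ ¬p1   — idempotence
= p4 ∨ ¬¬(¬((p1 ∨ ¬p1) ∧ p1) ∨ ¬p4) ∧ ¬p1   — De Morgan
= p4 ∨ ¬¬(¬p1 ∨ ¬p4) ∧ ¬p1   — complement / identity
= p4 ∨ (¬p1 ∨ ¬p4) ∧ ¬p1   — double negation
= p4 ∨ ¬p1   — absorption

p4 ∨ ¬p1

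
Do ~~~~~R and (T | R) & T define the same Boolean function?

E1: ~~~~~R
    = ~~~R
    = ~R
E2: (T | R) & T
    = T
These differ: at R=0, T=0, E1 = 1 but E2 = 0.

No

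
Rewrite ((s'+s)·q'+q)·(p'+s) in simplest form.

p'+s

((s'+s)·q'+q)·(p'+s)
= (q'+q)·(p'+s)   [complement / identity]
= p'+s   [complement / identity]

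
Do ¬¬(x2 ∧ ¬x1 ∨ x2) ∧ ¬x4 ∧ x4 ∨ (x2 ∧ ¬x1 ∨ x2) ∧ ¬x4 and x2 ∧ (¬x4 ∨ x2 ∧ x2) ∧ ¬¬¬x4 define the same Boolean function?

E1: ¬¬(x2 ∧ ¬x1 ∨ x2) ∧ ¬x4 ∧ x4 ∨ (x2 ∧ ¬x1 ∨ x2) ∧ ¬x4
    = (x2 ∧ ¬x1 ∨ x2) ∧ ¬x4 ∧ x4 ∨ (x2 ∧ ¬x1 ∨ x2) ∧ ¬x4
    = (x2 ∧ ¬x1 ∨ x2) ∧ ¬x4
    = x2 ∧ ¬x4
E2: x2 ∧ (¬x4 ∨ x2 ∧ x2) ∧ ¬¬¬x4
    = x2 ∧ (¬x4 ∨ x2 ∧ x2) ∧ ¬x4
    = x2 ∧ (¬x4 ∨ x2) ∧ ¬x4
    = x2 ∧ ¬x4
Both reduce to x2 ∧ ¬x4, so they are equivalent.

Yes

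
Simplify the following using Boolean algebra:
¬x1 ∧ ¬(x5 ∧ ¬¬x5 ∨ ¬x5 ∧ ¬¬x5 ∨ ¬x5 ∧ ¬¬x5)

¬x1 ∧ ¬x5

¬x1 ∧ ¬(x5 ∧ ¬¬x5 ∨ ¬x5 ∧ ¬¬x5 ∨ ¬x5 ∧ ¬¬x5)
= ¬x1 ∧ ¬(x5 ∧ ¬¬x5 ∨ ¬x5 ∧ ¬¬x5)   [idempotence]
= ¬x1 ∧ ¬¬¬x5   [distribution]
= ¬x1 ∧ ¬x5   [double negation]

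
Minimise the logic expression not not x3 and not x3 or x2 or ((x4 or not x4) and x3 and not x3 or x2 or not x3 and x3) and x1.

not not x3 and not x3 or x2 or ((x4 or not x4) and x3 and not x3 or x2 or not x3 and x3) and x1
= x3 and not x3 or x2 or ((x4 or not x4) and x3 and not x3 or x2 or not x3 and x3) and x1   (double negation)
= x3 and not x3 or x2 or (x3 and not x3 or x2 or not x3 and x3) and x1   (complement / identity)
= x3 and not x3 or x2 or (x3 and not x3 or x2) and x1   (complement / identity)
= x3 and not x3 or x2   (absorption)
= x2   (complement / identity)

x2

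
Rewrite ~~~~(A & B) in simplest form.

A & B

~~~~(A & B)
= ~~(A & B)   (double negation)
= A & B   (double negation)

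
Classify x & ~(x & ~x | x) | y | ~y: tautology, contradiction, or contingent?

x & ~(x & ~x | x) | y | ~y
= x & ~x | y | ~y
= y | ~y
= 1

tautology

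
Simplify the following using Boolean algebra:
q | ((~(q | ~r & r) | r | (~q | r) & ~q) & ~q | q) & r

q | ((~(q | ~r & r) | r | (~q | r) & ~q) & ~q | q) & r
= q | ((~q | r | (~q | r) & ~q) & ~q | q) & r   (complement / identity)
= q | ((~q | r) & ~q | q) & r   (absorption)
= q | (~q | q) & r   (absorption)
= q | r   (complement / identity)

q | r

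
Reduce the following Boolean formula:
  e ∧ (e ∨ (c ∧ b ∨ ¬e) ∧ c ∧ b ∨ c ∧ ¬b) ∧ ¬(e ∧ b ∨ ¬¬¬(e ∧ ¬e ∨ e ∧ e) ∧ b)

e ∧ (e ∨ (c ∧ b ∨ ¬e) ∧ c ∧ b ∨ c ∧ ¬b) ∧ ¬(e ∧ b ∨ ¬¬¬(e ∧ ¬e ∨ e ∧ e) ∧ b)
= e ∧ (e ∨ (c ∧ b ∨ ¬e) ∧ c ∧ b ∨ c ∧ ¬b) ∧ ¬(e ∧ b ∨ ¬¬¬e ∧ b)   [distribution]
= e ∧ (e ∨ (c ∧ b ∨ ¬e) ∧ c ∧ b ∨ c ∧ ¬b) ∧ ¬(e ∧ b ∨ ¬e ∧ b)   [double negation]
= e ∧ (e ∨ c ∧ b ∨ c ∧ ¬b) ∧ ¬(e ∧ b ∨ ¬e ∧ b)   [absorption]
= e ∧ (e ∨ c) ∧ ¬(e ∧ b ∨ ¬e ∧ b)   [distribution]
= e ∧ ¬(e ∧ b ∨ ¬e ∧ b)   [absorption]
= e ∧ ¬b   [distribution]

e ∧ ¬b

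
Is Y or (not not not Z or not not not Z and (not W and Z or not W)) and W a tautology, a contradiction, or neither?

Y or (not not not Z or not not not Z and (not W and Z or not W)) and W
= Y or (not not not Z or not not not Z and not W) and W
= Y or not not not Z and W
= Y or not Z and W
This depends on W, Y, Z, so it is not a constant.

neither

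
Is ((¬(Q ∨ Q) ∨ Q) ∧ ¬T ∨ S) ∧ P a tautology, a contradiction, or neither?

((¬(Q ∨ Q) ∨ Q) ∧ ¬T ∨ S) ∧ P
= ((¬Q ∨ Q) ∧ ¬T ∨ S) ∧ P
= (¬T ∨ S) ∧ P
This depends on P, S, T, so it is not a constant.

neither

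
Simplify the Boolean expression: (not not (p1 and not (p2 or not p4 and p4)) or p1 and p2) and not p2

p1 and not p2

(not not (p1 and not (p2 or not p4 and p4)) or p1 and p2) and not p2
= (p1 and not (p2 or not p4 and p4) or p1 and p2) and not p2   (double negation)
= (p1 and not p2 or p1 and p2) and not p2   (complement / identity)
= p1 and not p2   (distribution)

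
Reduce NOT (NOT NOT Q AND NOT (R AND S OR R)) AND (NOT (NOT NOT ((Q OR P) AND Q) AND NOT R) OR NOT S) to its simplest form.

NOT Q OR R

NOT (NOT NOT Q AND NOT (R AND S OR R)) AND (NOT (NOT NOT ((Q OR P) AND Q) AND NOT R) OR NOT S)
= NOT (NOT NOT Q AND NOT R) AND (NOT (NOT NOT ((Q OR P) AND Q) AND NOT R) OR NOT S)
= (NOT Q OR R) AND (NOT (NOT NOT ((Q OR P) AND Q) AND NOT R) OR NOT S)
= (NOT Q OR R) AND (NOT ((Q OR P) AND Q) OR R OR NOT S)
= (NOT Q OR R) AND (NOT Q OR R OR NOT S)
= NOT Q OR R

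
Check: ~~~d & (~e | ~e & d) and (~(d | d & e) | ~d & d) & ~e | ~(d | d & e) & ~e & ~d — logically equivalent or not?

E1: ~~~d & (~e | ~e & d)
    = ~~~d & ~e
    = ~d & ~e
E2: (~(d | d & e) | ~d & d) & ~e | ~(d | d & e) & ~e & ~d
    = ~(d | d & e) & ~e | ~(d | d & e) & ~e & ~d
    = ~(d | d & e) & ~e
    = ~d & ~e
Both reduce to ~d & ~e, so they are equivalent.

Yes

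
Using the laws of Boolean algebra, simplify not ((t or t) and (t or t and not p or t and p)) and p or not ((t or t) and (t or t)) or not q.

not t or not q

not ((t or t) and (t or t and not p or t and p)) and p or not ((t or t) and (t or t)) or not q
= not ((t or t) and (t or t)) and p or not ((t or t) and (t or t)) or not q   — distribution
= not ((t or t) and (t or t)) or not q   — absorption
= not (t or t) or not q   — idempotence
= not t or not q   — idempotence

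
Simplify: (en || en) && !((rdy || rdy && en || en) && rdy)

(en || en) && !((rdy || rdy && en || en) && rdy)
= (en || en) && !((rdy || en) && rdy)   [absorption]
= en && !((rdy || en) && rdy)   [idempotence]
= en && !rdy   [absorption]

en && !rdy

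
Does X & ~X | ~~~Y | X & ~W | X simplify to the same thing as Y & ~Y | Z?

No

E1: X & ~X | ~~~Y | X & ~W | X
    = X & ~X | ~Y | X & ~W | X   — double negation
    = X & ~X | ~Y | X   — absorption
    = ~Y | X   — complement / identity
E2: Y & ~Y | Z
    = Z   — complement / identity
These differ: at W=0, X=0, Y=0, Z=0, E1 = 1 but E2 = 0.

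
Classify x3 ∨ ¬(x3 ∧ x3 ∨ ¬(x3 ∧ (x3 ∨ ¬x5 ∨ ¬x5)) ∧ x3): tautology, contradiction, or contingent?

tautology

x3 ∨ ¬(x3 ∧ x3 ∨ ¬(x3 ∧ (x3 ∨ ¬x5 ∨ ¬x5)) ∧ x3)
= x3 ∨ ¬(x3 ∧ x3 ∨ ¬(x3 ∧ (x3 ∨ ¬x5)) ∧ x3)   [idempotence]
= x3 ∨ ¬(x3 ∧ x3 ∨ ¬x3 ∧ x3)   [absorption]
= x3 ∨ ¬x3   [distribution]
= True   [complement]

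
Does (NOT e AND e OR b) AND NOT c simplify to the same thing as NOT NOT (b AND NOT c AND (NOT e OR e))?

Yes

E1: (NOT e AND e OR b) AND NOT c
    = b AND NOT c   (complement / identity)
E2: NOT NOT (b AND NOT c AND (NOT e OR e))
    = NOT NOT (b AND NOT c)   (complement / identity)
    = b AND NOT c   (double negation)
Both reduce to b AND NOT c, so they are equivalent.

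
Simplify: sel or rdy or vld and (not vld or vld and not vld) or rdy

sel or rdy or vld and (not vld or vld and not vld) or rdy
= sel or rdy or vld and not vld or rdy   — complement / identity
= sel or rdy or rdy   — complement / identity
= sel or rdy   — idempotence

sel or rdy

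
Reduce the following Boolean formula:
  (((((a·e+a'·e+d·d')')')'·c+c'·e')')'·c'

(((((a·e+a'·e+d·d')')')'·c+c'·e')')'·c'
= (((((e+d·d')')')'·c+c'·e')')'·c'
= ((((e')')'·c+c'·e')')'·c'
= ((e'·c+c'·e')')'·c'
= ((e')')'·c'
= e'·c'

e'·c'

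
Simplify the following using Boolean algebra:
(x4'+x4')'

x4

(x4'+x4')'
= (x4')'   [idempotence]
= x4   [double negation]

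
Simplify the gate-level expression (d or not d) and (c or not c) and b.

b

(d or not d) and (c or not c) and b
= (d or not d) and b   (complement / identity)
= b   (complement / identity)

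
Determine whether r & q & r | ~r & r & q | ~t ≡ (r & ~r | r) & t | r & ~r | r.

E1: r & q & r | ~r & r & q | ~t
    = r & q | ~t   — distribution
E2: (r & ~r | r) & t | r & ~r | r
    = r & ~r | r   — absorption
    = r   — complement / identity
These differ: at q=0, r=0, t=0, E1 = 1 but E2 = 0.

No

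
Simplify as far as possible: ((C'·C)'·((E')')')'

((C'·C)'·((E')')')'
= ((C'·C)'·E')'   [double negation]
= C'·C+E   [De Morgan]
= E   [complement / identity]

E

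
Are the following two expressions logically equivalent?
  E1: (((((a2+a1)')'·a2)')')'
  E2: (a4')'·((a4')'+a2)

E1: (((((a2+a1)')'·a2)')')'
    = ((((a2+a1)·a2)')')'   (double negation)
    = ((a2')')'   (absorption)
    = a2'   (double negation)
E2: (a4')'·((a4')'+a2)
    = (a4')'   (absorption)
    = a4   (double negation)
These differ: at a1=0, a2=0, a4=0, E1 = 1 but E2 = 0.

No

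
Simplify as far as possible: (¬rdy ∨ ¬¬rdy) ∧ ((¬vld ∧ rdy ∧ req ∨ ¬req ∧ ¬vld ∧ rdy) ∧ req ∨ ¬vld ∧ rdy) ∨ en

¬vld ∧ rdy ∨ en

(¬rdy ∨ ¬¬rdy) ∧ ((¬vld ∧ rdy ∧ req ∨ ¬req ∧ ¬vld ∧ rdy) ∧ req ∨ ¬vld ∧ rdy) ∨ en
= (¬rdy ∨ ¬¬rdy) ∧ (¬vld ∧ rdy ∧ req ∨ ¬vld ∧ rdy) ∨ en   — distribution
= (¬rdy ∨ rdy) ∧ (¬vld ∧ rdy ∧ req ∨ ¬vld ∧ rdy) ∨ en   — double negation
= (¬rdy ∨ rdy) ∧ ¬vld ∧ rdy ∨ en   — absorption
= ¬vld ∧ rdy ∨ en   — complement / identity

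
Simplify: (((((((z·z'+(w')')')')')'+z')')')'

(((((((z·z'+(w')')')')')'+z')')')'
= ((((((((w')')')')')'+z')')')'   — complement / identity
= ((((((w')')')'+z')')')'   — double negation
= ((((w')'+z')')')'   — double negation
= ((w')'+z')'   — double negation
= w'·z   — De Morgan

w'·z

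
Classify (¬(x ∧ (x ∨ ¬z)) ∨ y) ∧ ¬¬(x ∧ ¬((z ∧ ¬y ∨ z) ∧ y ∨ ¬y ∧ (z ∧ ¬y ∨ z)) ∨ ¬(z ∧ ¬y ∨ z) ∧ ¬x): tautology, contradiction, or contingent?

(¬(x ∧ (x ∨ ¬z)) ∨ y) ∧ ¬¬(x ∧ ¬((z ∧ ¬y ∨ z) ∧ y ∨ ¬y ∧ (z ∧ ¬y ∨ z)) ∨ ¬(z ∧ ¬y ∨ z) ∧ ¬x)
= (¬(x ∧ (x ∨ ¬z)) ∨ y) ∧ ¬¬(x ∧ ¬(z ∧ ¬y ∨ z) ∨ ¬(z ∧ ¬y ∨ z) ∧ ¬x)   — distribution
= (¬(x ∧ (x ∨ ¬z)) ∨ y) ∧ (x ∧ ¬(z ∧ ¬y ∨ z) ∨ ¬(z ∧ ¬y ∨ z) ∧ ¬x)   — double negation
= (¬(x ∧ (x ∨ ¬z)) ∨ y) ∧ ¬(z ∧ ¬y ∨ z)   — distribution
= (¬(x ∧ (x ∨ ¬z)) ∨ y) ∧ ¬z   — absorption
= (¬x ∨ y) ∧ ¬z   — absorption
This depends on x, y, z, so it is not a constant.

contingent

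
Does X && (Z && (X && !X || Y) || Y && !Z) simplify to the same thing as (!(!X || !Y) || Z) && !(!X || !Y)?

E1: X && (Z && (X && !X || Y) || Y && !Z)
    = X && (Z && Y || Y && !Z)   — complement / identity
    = X && Y   — distribution
E2: (!(!X || !Y) || Z) && !(!X || !Y)
    = !(!X || !Y)   — absorption
    = X && Y   — De Morgan
Both reduce to X && Y, so they are equivalent.

Yes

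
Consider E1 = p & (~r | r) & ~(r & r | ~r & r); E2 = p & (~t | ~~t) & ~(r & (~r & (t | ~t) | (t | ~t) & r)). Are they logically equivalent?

Yes

E1: p & (~r | r) & ~(r & r | ~r & r)
    = p & ~(r & r | ~r & r)   (complement / identity)
    = p & ~r   (distribution)
E2: p & (~t | ~~t) & ~(r & (~r & (t | ~t) | (t | ~t) & r))
    = p & (~t | ~~t) & ~(r & (t | ~t))   (distribution)
    = p & (~t | t) & ~(r & (t | ~t))   (double negation)
    = p & (~t | t) & ~r   (complement / identity)
    = p & ~r   (complement / identity)
Both reduce to p & ~r, so they are equivalent.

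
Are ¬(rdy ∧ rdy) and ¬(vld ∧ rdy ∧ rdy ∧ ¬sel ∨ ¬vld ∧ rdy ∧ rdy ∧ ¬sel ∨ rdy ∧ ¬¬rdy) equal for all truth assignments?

E1: ¬(rdy ∧ rdy)
    = ¬rdy
E2: ¬(vld ∧ rdy ∧ rdy ∧ ¬sel ∨ ¬vld ∧ rdy ∧ rdy ∧ ¬sel ∨ rdy ∧ ¬¬rdy)
    = ¬(vld ∧ rdy ∧ rdy ∧ ¬sel ∨ ¬vld ∧ rdy ∧ rdy ∧ ¬sel ∨ rdy ∧ rdy)
    = ¬(rdy ∧ rdy ∧ ¬sel ∨ rdy ∧ rdy)
    = ¬(rdy ∧ rdy)
    = ¬rdy
Both reduce to ¬rdy, so they are equivalent.

Yes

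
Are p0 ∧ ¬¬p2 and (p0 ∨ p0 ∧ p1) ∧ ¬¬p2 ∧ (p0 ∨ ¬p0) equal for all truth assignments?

Yes

E1: p0 ∧ ¬¬p2
    = p0 ∧ p2   [double negation]
E2: (p0 ∨ p0 ∧ p1) ∧ ¬¬p2 ∧ (p0 ∨ ¬p0)
    = p0 ∧ ¬¬p2 ∧ (p0 ∨ ¬p0)   [absorption]
    = p0 ∧ p2 ∧ (p0 ∨ ¬p0)   [double negation]
    = p0 ∧ p2   [complement / identity]
Both reduce to p0 ∧ p2, so they are equivalent.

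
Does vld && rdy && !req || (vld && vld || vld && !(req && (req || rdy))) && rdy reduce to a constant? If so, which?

no

vld && rdy && !req || (vld && vld || vld && !(req && (req || rdy))) && rdy
= vld && rdy && !req || (vld && vld || vld && !req) && rdy
= vld && rdy && !req || vld && (vld || !req) && rdy
= vld && rdy && !req || vld && rdy
= vld && rdy
This depends on rdy, vld, so it is not a constant.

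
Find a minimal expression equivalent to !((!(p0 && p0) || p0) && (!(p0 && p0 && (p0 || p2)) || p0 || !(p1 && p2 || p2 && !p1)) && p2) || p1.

!((!(p0 && p0) || p0) && (!(p0 && p0 && (p0 || p2)) || p0 || !(p1 && p2 || p2 && !p1)) && p2) || p1
= !((!(p0 && p0) || p0) && (!(p0 && p0 && (p0 || p2)) || p0 || !p2) && p2) || p1   [distribution]
= !((!(p0 && p0) || p0) && (!(p0 && p0) || p0 || !p2) && p2) || p1   [absorption]
= !((!(p0 && p0) || p0) && p2) || p1   [absorption]
= !((!p0 || p0) && p2) || p1   [idempotence]
= !p2 || p1   [complement / identity]

!p2 || p1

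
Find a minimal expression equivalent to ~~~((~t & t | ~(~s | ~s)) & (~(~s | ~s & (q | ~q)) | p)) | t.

~~~((~t & t | ~(~s | ~s)) & (~(~s | ~s & (q | ~q)) | p)) | t
= ~((~t & t | ~(~s | ~s)) & (~(~s | ~s & (q | ~q)) | p)) | t   — double negation
= ~((~t & t | ~(~s | ~s)) & (~(~s | ~s) | p)) | t   — complement / identity
= ~(~(~s | ~s) & (~(~s | ~s) | p)) | t   — complement / identity
= ~~(~s | ~s) | t   — absorption
= ~~~s | t   — idempotence
= ~s | t   — double negation

~s | t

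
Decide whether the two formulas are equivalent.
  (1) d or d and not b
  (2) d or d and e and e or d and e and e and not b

Yes

E1: d or d and not b
    = d   — absorption
E2: d or d and e and e or d and e and e and not b
    = d or d and e and e   — absorption
    = d or d and e   — idempotence
    = d   — absorption
Both reduce to d, so they are equivalent.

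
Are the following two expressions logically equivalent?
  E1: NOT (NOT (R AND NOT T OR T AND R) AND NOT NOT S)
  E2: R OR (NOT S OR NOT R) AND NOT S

E1: NOT (NOT (R AND NOT T OR T AND R) AND NOT NOT S)
    = R AND NOT T OR T AND R OR NOT S
    = R OR NOT S
E2: R OR (NOT S OR NOT R) AND NOT S
    = R OR NOT S
Both reduce to R OR NOT S, so they are equivalent.

Yes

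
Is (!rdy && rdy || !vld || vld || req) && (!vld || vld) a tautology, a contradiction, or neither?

tautology

(!rdy && rdy || !vld || vld || req) && (!vld || vld)
= (!vld || vld || req) && (!vld || vld)   (complement / identity)
= !vld || vld   (absorption)
= true   (complement)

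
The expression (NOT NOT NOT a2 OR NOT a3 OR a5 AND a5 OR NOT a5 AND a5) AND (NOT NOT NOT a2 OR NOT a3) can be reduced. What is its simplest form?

(NOT NOT NOT a2 OR NOT a3 OR a5 AND a5 OR NOT a5 AND a5) AND (NOT NOT NOT a2 OR NOT a3)
= (NOT NOT NOT a2 OR NOT a3 OR a5) AND (NOT NOT NOT a2 OR NOT a3)   (distribution)
= NOT NOT NOT a2 OR NOT a3   (absorption)
= NOT a2 OR NOT a3   (double negation)

NOT a2 OR NOT a3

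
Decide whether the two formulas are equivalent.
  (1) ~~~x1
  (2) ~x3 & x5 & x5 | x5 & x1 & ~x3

No

E1: ~~~x1
    = ~x1   — double negation
E2: ~x3 & x5 & x5 | x5 & x1 & ~x3
    = (x5 & x5 | x5 & x1) & ~x3   — distribution
    = (x5 | x5 & x1) & ~x3   — idempotence
    = x5 & ~x3   — absorption
These differ: at x1=0, x3=0, x5=0, E1 = 1 but E2 = 0.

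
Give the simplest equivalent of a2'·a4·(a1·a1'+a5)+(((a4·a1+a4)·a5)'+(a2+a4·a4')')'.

a4·a5

a2'·a4·(a1·a1'+a5)+(((a4·a1+a4)·a5)'+(a2+a4·a4')')'
= a2'·a4·(a1·a1'+a5)+((a4·a5)'+(a2+a4·a4')')'   — absorption
= a2'·a4·(a1·a1'+a5)+a4·a5·(a2+a4·a4')   — De Morgan
= a2'·a4·a5+a4·a5·(a2+a4·a4')   — complement / identity
= a2'·a4·a5+a4·a5·a2   — complement / identity
= a4·a5   — distribution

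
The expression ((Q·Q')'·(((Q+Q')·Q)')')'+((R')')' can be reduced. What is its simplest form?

((Q·Q')'·(((Q+Q')·Q)')')'+((R')')'
= Q·Q'+((Q+Q')·Q)'+((R')')'   [De Morgan]
= ((Q+Q')·Q)'+((R')')'   [complement / identity]
= ((Q+Q')·Q)'+R'   [double negation]
= Q'+R'   [complement / identity]

Q'+R'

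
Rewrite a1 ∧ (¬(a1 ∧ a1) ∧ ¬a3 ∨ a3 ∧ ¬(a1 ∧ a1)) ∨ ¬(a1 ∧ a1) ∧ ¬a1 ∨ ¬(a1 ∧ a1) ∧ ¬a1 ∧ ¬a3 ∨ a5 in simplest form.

¬a1 ∨ a5

a1 ∧ (¬(a1 ∧ a1) ∧ ¬a3 ∨ a3 ∧ ¬(a1 ∧ a1)) ∨ ¬(a1 ∧ a1) ∧ ¬a1 ∨ ¬(a1 ∧ a1) ∧ ¬a1 ∧ ¬a3 ∨ a5
= a1 ∧ ¬(a1 ∧ a1) ∨ ¬(a1 ∧ a1) ∧ ¬a1 ∨ ¬(a1 ∧ a1) ∧ ¬a1 ∧ ¬a3 ∨ a5
= a1 ∧ ¬(a1 ∧ a1) ∨ ¬(a1 ∧ a1) ∧ ¬a1 ∨ a5
= ¬(a1 ∧ a1) ∨ a5
= ¬a1 ∨ a5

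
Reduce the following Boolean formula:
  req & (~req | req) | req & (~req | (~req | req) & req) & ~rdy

req

req & (~req | req) | req & (~req | (~req | req) & req) & ~rdy
= req & (~req | req) | req & (~req | req) & ~rdy   — complement / identity
= req & (~req | req)   — absorption
= req   — complement / identity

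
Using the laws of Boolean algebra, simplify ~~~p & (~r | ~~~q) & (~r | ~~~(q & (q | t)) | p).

~~~p & (~r | ~~~q) & (~r | ~~~(q & (q | t)) | p)
= ~~~p & (~r | ~~~q) & (~r | ~~~q | p)   — absorption
= ~~~p & (~r | ~~~q)   — absorption
= ~~~p & (~r | ~q)   — double negation
= ~p & (~r | ~q)   — double negation

~p & (~r | ~q)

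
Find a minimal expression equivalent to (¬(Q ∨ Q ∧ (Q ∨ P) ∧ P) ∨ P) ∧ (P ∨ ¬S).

(¬(Q ∨ Q ∧ (Q ∨ P) ∧ P) ∨ P) ∧ (P ∨ ¬S)
= (¬(Q ∨ Q ∧ P) ∨ P) ∧ (P ∨ ¬S)
= ¬(Q ∨ Q ∧ P) ∧ ¬S ∨ P
= ¬Q ∧ ¬S ∨ P

¬Q ∧ ¬S ∨ P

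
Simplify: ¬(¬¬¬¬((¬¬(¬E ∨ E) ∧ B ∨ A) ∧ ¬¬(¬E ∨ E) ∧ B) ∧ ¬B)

True

¬(¬¬¬¬((¬¬(¬E ∨ E) ∧ B ∨ A) ∧ ¬¬(¬E ∨ E) ∧ B) ∧ ¬B)
= ¬(¬¬¬¬(¬¬(¬E ∨ E) ∧ B) ∧ ¬B)   (absorption)
= ¬(¬¬¬¬((¬E ∨ E) ∧ B) ∧ ¬B)   (double negation)
= ¬(¬¬¬¬B ∧ ¬B)   (complement / identity)
= ¬¬¬B ∨ B   (De Morgan)
= ¬B ∨ B   (double negation)
= True   (complement)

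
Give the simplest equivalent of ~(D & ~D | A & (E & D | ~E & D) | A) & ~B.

~(D & ~D | A & (E & D | ~E & D) | A) & ~B
= ~(A & (E & D | ~E & D) | A) & ~B   — complement / identity
= ~(A & D | A) & ~B   — distribution
= ~A & ~B   — absorption

~A & ~B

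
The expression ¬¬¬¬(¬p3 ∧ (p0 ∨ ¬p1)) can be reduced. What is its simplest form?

¬p3 ∧ (p0 ∨ ¬p1)

¬¬¬¬(¬p3 ∧ (p0 ∨ ¬p1))
= ¬¬(¬p3 ∧ (p0 ∨ ¬p1))   [double negation]
= ¬p3 ∧ (p0 ∨ ¬p1)   [double negation]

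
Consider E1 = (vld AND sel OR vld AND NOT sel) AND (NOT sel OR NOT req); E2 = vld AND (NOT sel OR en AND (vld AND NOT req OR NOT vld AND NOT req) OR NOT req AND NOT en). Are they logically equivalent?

E1: (vld AND sel OR vld AND NOT sel) AND (NOT sel OR NOT req)
    = vld AND (NOT sel OR NOT req)   — distribution
E2: vld AND (NOT sel OR en AND (vld AND NOT req OR NOT vld AND NOT req) OR NOT req AND NOT en)
    = vld AND (NOT sel OR en AND NOT req OR NOT req AND NOT en)   — distribution
    = vld AND (NOT sel OR NOT req)   — distribution
Both reduce to vld AND (NOT sel OR NOT req), so they are equivalent.

Yes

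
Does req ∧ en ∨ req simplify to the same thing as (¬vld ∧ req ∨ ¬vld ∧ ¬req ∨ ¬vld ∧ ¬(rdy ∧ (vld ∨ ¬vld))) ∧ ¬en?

E1: req ∧ en ∨ req
    = req
E2: (¬vld ∧ req ∨ ¬vld ∧ ¬req ∨ ¬vld ∧ ¬(rdy ∧ (vld ∨ ¬vld))) ∧ ¬en
    = ((req ∨ ¬req) ∧ ¬vld ∨ ¬vld ∧ ¬(rdy ∧ (vld ∨ ¬vld))) ∧ ¬en
    = ((req ∨ ¬req) ∧ ¬vld ∨ ¬vld ∧ ¬rdy) ∧ ¬en
    = (¬vld ∨ ¬vld ∧ ¬rdy) ∧ ¬en
    = ¬vld ∧ ¬en
These differ: at en=1, rdy=0, req=1, vld=0, E1 = 1 but E2 = 0.

No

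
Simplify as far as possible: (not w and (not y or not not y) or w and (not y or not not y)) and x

x

(not w and (not y or not not y) or w and (not y or not not y)) and x
= (not y or not not y) and x   — distribution
= (not y or y) and x   — double negation
= x   — complement / identity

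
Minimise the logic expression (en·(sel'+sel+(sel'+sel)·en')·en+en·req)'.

en'

(en·(sel'+sel+(sel'+sel)·en')·en+en·req)'
= (en·(sel'+sel)·en+en·req)'   [absorption]
= (en·en+en·req)'   [complement / identity]
= (en·(en+req))'   [distribution]
= en'   [absorption]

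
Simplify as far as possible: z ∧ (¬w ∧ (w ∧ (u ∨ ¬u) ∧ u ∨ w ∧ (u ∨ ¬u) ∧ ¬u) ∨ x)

z ∧ x

z ∧ (¬w ∧ (w ∧ (u ∨ ¬u) ∧ u ∨ w ∧ (u ∨ ¬u) ∧ ¬u) ∨ x)
= z ∧ (¬w ∧ w ∧ (u ∨ ¬u) ∨ x)   [distribution]
= z ∧ (¬w ∧ w ∨ x)   [complement / identity]
= z ∧ x   [complement / identity]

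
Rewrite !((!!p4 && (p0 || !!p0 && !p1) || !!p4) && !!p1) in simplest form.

!p4 || !p1

!((!!p4 && (p0 || !!p0 && !p1) || !!p4) && !!p1)
= !((!!p4 && (p0 || p0 && !p1) || !!p4) && !!p1)   [double negation]
= !((!!p4 && p0 || !!p4) && !!p1)   [absorption]
= !(!!p4 && !!p1)   [absorption]
= !p4 || !p1   [De Morgan]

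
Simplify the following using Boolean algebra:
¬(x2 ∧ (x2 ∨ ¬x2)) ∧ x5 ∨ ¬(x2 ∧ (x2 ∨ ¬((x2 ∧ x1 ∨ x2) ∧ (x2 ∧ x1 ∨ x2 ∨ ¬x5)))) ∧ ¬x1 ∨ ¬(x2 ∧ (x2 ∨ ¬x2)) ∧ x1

¬(x2 ∧ (x2 ∨ ¬x2)) ∧ x5 ∨ ¬(x2 ∧ (x2 ∨ ¬((x2 ∧ x1 ∨ x2) ∧ (x2 ∧ x1 ∨ x2 ∨ ¬x5)))) ∧ ¬x1 ∨ ¬(x2 ∧ (x2 ∨ ¬x2)) ∧ x1
= ¬(x2 ∧ (x2 ∨ ¬x2)) ∧ x5 ∨ ¬(x2 ∧ (x2 ∨ ¬(x2 ∧ x1 ∨ x2))) ∧ ¬x1 ∨ ¬(x2 ∧ (x2 ∨ ¬x2)) ∧ x1   (absorption)
= ¬(x2 ∧ (x2 ∨ ¬x2)) ∧ x5 ∨ ¬(x2 ∧ (x2 ∨ ¬x2)) ∧ ¬x1 ∨ ¬(x2 ∧ (x2 ∨ ¬x2)) ∧ x1   (absorption)
= ¬(x2 ∧ (x2 ∨ ¬x2)) ∧ x5 ∨ ¬(x2 ∧ (x2 ∨ ¬x2))   (distribution)
= ¬(x2 ∧ (x2 ∨ ¬x2))   (absorption)
= ¬x2   (complement / identity)

¬x2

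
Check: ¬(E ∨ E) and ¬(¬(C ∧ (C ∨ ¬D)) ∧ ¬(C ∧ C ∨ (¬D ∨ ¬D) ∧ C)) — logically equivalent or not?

E1: ¬(E ∨ E)
    = ¬E   — idempotence
E2: ¬(¬(C ∧ (C ∨ ¬D)) ∧ ¬(C ∧ C ∨ (¬D ∨ ¬D) ∧ C))
    = ¬(¬(C ∧ (C ∨ ¬D)) ∧ ¬(C ∧ (C ∨ ¬D ∨ ¬D)))   — distribution
    = ¬(¬(C ∧ (C ∨ ¬D)) ∧ ¬(C ∧ (C ∨ ¬D)))   — idempotence
    = ¬¬(C ∧ (C ∨ ¬D))   — idempotence
    = ¬¬C   — absorption
    = C   — double negation
These differ: at C=0, D=0, E=0, E1 = 1 but E2 = 0.

No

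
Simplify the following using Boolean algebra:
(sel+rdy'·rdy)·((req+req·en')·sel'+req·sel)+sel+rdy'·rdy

(sel+rdy'·rdy)·((req+req·en')·sel'+req·sel)+sel+rdy'·rdy
= (sel+rdy'·rdy)·(req·sel'+req·sel)+sel+rdy'·rdy   (absorption)
= (sel+rdy'·rdy)·req+sel+rdy'·rdy   (distribution)
= sel+rdy'·rdy   (absorption)
= sel   (complement / identity)

sel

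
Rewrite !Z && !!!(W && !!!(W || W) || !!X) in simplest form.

!Z && !!!(W && !!!(W || W) || !!X)
= !Z && !!!(W && !!!W || !!X)   — idempotence
= !Z && !!!(W && !W || !!X)   — double negation
= !Z && !!!(W && !W || X)   — double negation
= !Z && !(W && !W || X)   — double negation
= !Z && !X   — complement / identity

!Z && !X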